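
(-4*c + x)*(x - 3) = -4*c*x + 12*c + x^2 - 3*x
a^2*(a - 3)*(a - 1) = a^4 - 4*a^3 + 3*a^2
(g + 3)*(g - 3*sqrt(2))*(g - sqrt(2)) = g^3 - 4*sqrt(2)*g^2 + 3*g^2 - 12*sqrt(2)*g + 6*g + 18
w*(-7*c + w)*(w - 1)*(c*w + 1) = -7*c^2*w^3 + 7*c^2*w^2 + c*w^4 - c*w^3 - 7*c*w^2 + 7*c*w + w^3 - w^2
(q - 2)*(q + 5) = q^2 + 3*q - 10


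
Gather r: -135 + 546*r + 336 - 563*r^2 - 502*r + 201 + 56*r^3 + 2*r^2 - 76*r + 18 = 56*r^3 - 561*r^2 - 32*r + 420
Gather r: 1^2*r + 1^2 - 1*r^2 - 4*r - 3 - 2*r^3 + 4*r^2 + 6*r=-2*r^3 + 3*r^2 + 3*r - 2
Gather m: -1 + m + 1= m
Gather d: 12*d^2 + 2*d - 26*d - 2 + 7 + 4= 12*d^2 - 24*d + 9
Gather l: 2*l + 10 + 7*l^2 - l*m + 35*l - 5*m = 7*l^2 + l*(37 - m) - 5*m + 10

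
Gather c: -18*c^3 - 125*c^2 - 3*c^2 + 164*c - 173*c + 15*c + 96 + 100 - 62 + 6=-18*c^3 - 128*c^2 + 6*c + 140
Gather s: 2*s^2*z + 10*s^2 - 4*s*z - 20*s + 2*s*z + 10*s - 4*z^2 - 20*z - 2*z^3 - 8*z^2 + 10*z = s^2*(2*z + 10) + s*(-2*z - 10) - 2*z^3 - 12*z^2 - 10*z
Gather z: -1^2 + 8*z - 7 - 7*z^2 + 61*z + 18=-7*z^2 + 69*z + 10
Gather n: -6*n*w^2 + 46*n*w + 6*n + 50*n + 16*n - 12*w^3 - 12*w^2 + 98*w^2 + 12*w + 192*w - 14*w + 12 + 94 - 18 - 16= n*(-6*w^2 + 46*w + 72) - 12*w^3 + 86*w^2 + 190*w + 72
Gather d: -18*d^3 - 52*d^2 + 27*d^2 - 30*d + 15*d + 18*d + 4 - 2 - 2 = -18*d^3 - 25*d^2 + 3*d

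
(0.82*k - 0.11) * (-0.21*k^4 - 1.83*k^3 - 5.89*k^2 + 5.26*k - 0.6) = -0.1722*k^5 - 1.4775*k^4 - 4.6285*k^3 + 4.9611*k^2 - 1.0706*k + 0.066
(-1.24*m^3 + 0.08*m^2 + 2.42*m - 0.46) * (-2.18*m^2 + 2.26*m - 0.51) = 2.7032*m^5 - 2.9768*m^4 - 4.4624*m^3 + 6.4312*m^2 - 2.2738*m + 0.2346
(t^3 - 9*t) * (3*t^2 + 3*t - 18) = 3*t^5 + 3*t^4 - 45*t^3 - 27*t^2 + 162*t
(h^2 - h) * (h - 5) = h^3 - 6*h^2 + 5*h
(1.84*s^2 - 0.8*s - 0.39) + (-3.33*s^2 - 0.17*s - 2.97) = -1.49*s^2 - 0.97*s - 3.36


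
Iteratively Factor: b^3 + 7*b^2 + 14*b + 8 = (b + 4)*(b^2 + 3*b + 2) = (b + 1)*(b + 4)*(b + 2)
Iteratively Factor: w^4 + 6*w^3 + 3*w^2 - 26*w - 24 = (w + 4)*(w^3 + 2*w^2 - 5*w - 6) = (w + 1)*(w + 4)*(w^2 + w - 6) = (w - 2)*(w + 1)*(w + 4)*(w + 3)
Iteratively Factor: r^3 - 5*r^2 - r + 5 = (r - 1)*(r^2 - 4*r - 5) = (r - 1)*(r + 1)*(r - 5)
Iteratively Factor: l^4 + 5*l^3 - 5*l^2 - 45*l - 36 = (l - 3)*(l^3 + 8*l^2 + 19*l + 12) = (l - 3)*(l + 3)*(l^2 + 5*l + 4) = (l - 3)*(l + 1)*(l + 3)*(l + 4)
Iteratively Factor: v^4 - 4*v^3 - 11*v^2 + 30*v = (v - 2)*(v^3 - 2*v^2 - 15*v) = v*(v - 2)*(v^2 - 2*v - 15) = v*(v - 2)*(v + 3)*(v - 5)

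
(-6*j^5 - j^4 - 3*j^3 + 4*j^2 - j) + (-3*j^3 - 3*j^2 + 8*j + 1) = -6*j^5 - j^4 - 6*j^3 + j^2 + 7*j + 1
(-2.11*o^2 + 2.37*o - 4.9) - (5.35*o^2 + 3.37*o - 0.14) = -7.46*o^2 - 1.0*o - 4.76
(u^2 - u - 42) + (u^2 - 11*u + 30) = 2*u^2 - 12*u - 12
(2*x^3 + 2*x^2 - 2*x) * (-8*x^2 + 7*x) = -16*x^5 - 2*x^4 + 30*x^3 - 14*x^2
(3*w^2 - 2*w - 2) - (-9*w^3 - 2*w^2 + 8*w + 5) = 9*w^3 + 5*w^2 - 10*w - 7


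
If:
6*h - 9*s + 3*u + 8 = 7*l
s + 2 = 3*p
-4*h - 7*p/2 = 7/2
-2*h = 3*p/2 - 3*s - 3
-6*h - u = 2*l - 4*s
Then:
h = -147/148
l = 560/481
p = 5/37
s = -59/37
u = -2643/962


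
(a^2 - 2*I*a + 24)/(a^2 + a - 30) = (a^2 - 2*I*a + 24)/(a^2 + a - 30)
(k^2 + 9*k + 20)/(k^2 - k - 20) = (k + 5)/(k - 5)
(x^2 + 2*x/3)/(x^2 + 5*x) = (x + 2/3)/(x + 5)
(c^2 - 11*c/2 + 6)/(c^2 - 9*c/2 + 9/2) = (c - 4)/(c - 3)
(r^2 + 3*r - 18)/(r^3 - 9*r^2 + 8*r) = (r^2 + 3*r - 18)/(r*(r^2 - 9*r + 8))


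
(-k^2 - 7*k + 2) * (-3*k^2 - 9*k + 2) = 3*k^4 + 30*k^3 + 55*k^2 - 32*k + 4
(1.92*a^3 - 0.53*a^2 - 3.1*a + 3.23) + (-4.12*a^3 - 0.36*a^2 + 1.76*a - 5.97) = -2.2*a^3 - 0.89*a^2 - 1.34*a - 2.74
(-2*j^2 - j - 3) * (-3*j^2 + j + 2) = 6*j^4 + j^3 + 4*j^2 - 5*j - 6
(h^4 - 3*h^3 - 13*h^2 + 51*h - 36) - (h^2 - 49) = h^4 - 3*h^3 - 14*h^2 + 51*h + 13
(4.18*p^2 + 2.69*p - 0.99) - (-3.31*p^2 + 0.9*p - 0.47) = 7.49*p^2 + 1.79*p - 0.52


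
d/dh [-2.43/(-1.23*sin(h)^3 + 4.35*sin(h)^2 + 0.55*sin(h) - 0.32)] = (-8.9667*sin(h)^2 + 21.141*sin(h) + 1.3365)*cos(h)/(1.23*sin(h)^3 - 4.35*sin(h)^2 - 0.55*sin(h) + 0.32)^2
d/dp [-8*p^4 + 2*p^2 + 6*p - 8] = -32*p^3 + 4*p + 6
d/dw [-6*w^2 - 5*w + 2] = -12*w - 5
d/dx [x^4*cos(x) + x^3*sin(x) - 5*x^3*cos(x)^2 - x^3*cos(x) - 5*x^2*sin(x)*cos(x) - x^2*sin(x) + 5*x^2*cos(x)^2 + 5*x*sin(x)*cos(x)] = -x^4*sin(x) + x^3*sin(x) + 5*x^3*sin(2*x) + 5*x^3*cos(x) + 3*x^2*sin(x) - 5*x^2*sin(2*x) - 4*x^2*cos(x) - 25*x^2*cos(2*x)/2 - 15*x^2/2 - 2*x*sin(x) - 5*x*sin(2*x) + 10*x*cos(2*x) + 5*x + 5*sin(2*x)/2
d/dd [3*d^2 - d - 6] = 6*d - 1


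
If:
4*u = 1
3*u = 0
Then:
No Solution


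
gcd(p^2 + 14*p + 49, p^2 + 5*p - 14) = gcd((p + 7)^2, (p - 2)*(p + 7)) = p + 7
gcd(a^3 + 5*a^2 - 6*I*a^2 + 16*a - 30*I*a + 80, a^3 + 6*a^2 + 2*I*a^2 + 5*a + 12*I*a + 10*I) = a^2 + a*(5 + 2*I) + 10*I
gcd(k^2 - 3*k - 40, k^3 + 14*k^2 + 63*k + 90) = k + 5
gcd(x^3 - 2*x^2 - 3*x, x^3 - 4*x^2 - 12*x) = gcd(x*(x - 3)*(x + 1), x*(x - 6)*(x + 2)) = x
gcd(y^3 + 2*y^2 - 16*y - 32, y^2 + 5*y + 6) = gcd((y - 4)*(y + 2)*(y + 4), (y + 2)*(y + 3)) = y + 2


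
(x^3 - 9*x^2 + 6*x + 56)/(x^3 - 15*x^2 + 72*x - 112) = (x + 2)/(x - 4)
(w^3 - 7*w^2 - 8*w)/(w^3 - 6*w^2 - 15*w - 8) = w/(w + 1)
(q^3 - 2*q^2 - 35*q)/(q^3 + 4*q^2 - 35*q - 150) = q*(q - 7)/(q^2 - q - 30)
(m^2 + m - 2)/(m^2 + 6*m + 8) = (m - 1)/(m + 4)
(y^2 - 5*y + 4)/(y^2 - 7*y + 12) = (y - 1)/(y - 3)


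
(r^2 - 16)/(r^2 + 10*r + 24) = (r - 4)/(r + 6)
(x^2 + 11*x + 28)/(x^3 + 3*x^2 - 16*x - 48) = (x + 7)/(x^2 - x - 12)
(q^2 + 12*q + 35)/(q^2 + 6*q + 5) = (q + 7)/(q + 1)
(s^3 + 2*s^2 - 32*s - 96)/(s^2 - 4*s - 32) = (s^2 - 2*s - 24)/(s - 8)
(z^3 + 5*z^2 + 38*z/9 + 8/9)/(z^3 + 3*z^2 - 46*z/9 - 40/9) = (3*z + 1)/(3*z - 5)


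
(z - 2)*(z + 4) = z^2 + 2*z - 8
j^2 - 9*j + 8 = (j - 8)*(j - 1)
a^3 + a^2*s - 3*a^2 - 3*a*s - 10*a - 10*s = (a - 5)*(a + 2)*(a + s)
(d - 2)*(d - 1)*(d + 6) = d^3 + 3*d^2 - 16*d + 12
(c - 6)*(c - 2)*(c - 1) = c^3 - 9*c^2 + 20*c - 12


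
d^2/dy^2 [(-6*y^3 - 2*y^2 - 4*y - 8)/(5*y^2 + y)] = 16*(-12*y^3 - 75*y^2 - 15*y - 1)/(y^3*(125*y^3 + 75*y^2 + 15*y + 1))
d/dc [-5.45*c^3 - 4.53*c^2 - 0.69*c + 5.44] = -16.35*c^2 - 9.06*c - 0.69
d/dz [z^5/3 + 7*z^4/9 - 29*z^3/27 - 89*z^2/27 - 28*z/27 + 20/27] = 5*z^4/3 + 28*z^3/9 - 29*z^2/9 - 178*z/27 - 28/27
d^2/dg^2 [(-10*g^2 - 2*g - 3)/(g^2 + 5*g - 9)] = 6*(16*g^3 - 93*g^2 - 33*g - 334)/(g^6 + 15*g^5 + 48*g^4 - 145*g^3 - 432*g^2 + 1215*g - 729)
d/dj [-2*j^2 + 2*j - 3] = 2 - 4*j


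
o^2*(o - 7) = o^3 - 7*o^2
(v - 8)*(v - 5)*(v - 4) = v^3 - 17*v^2 + 92*v - 160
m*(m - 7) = m^2 - 7*m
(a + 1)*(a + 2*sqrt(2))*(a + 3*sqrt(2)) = a^3 + a^2 + 5*sqrt(2)*a^2 + 5*sqrt(2)*a + 12*a + 12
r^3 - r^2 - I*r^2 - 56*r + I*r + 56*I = (r - 8)*(r + 7)*(r - I)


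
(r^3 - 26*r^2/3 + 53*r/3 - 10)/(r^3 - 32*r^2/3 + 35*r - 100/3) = (r^2 - 7*r + 6)/(r^2 - 9*r + 20)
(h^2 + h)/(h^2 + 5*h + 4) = h/(h + 4)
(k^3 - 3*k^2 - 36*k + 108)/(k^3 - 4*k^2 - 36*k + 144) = (k - 3)/(k - 4)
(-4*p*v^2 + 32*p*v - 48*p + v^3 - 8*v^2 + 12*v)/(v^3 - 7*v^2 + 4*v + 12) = (-4*p + v)/(v + 1)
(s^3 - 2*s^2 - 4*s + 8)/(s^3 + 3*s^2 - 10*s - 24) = (s^2 - 4*s + 4)/(s^2 + s - 12)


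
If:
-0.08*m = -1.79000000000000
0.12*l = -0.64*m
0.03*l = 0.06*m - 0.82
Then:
No Solution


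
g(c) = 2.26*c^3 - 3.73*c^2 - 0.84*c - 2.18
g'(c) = 6.78*c^2 - 7.46*c - 0.84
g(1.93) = -1.45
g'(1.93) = 10.02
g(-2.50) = -58.70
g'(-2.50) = 60.18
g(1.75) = -2.96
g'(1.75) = 6.87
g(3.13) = 27.95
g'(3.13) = 42.23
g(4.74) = 150.72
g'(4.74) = 116.13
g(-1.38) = -14.06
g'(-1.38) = 22.37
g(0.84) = -4.18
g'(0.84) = -2.32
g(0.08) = -2.27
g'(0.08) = -1.39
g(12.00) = 3355.90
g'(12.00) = 885.96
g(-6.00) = -619.58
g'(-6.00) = 288.00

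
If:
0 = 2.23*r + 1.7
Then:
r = -0.76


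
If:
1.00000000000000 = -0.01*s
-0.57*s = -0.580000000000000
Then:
No Solution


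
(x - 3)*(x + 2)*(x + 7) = x^3 + 6*x^2 - 13*x - 42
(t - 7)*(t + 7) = t^2 - 49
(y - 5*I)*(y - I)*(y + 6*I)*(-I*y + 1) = -I*y^4 + y^3 - 31*I*y^2 + y - 30*I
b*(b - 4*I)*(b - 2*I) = b^3 - 6*I*b^2 - 8*b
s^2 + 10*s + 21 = (s + 3)*(s + 7)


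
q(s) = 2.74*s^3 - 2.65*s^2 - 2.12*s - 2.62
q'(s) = 8.22*s^2 - 5.3*s - 2.12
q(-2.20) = -39.96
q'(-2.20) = 49.32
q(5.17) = 294.22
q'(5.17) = 190.19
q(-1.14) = -7.71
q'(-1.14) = 14.60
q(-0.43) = -2.42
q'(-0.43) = 1.68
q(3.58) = 81.55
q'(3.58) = 84.26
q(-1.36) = -11.53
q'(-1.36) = 20.29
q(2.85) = 33.24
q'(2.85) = 49.54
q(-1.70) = -20.14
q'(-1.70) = 30.65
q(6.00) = 481.10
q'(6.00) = 262.00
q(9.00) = 1761.11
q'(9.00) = 616.00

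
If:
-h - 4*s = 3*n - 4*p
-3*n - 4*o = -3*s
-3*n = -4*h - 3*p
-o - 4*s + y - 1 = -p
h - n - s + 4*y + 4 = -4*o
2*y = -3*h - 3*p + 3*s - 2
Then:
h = 256/639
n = -928/1917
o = -130/639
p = -1952/1917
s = -1448/1917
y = -257/213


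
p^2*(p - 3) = p^3 - 3*p^2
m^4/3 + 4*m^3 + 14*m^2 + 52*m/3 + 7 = (m/3 + 1)*(m + 1)^2*(m + 7)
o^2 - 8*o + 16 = (o - 4)^2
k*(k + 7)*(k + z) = k^3 + k^2*z + 7*k^2 + 7*k*z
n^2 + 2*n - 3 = (n - 1)*(n + 3)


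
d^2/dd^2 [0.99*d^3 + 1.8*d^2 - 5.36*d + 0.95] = 5.94*d + 3.6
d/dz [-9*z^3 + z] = 1 - 27*z^2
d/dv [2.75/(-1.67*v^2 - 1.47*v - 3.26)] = (9.185*v + 4.0425)/(1.67*v^2 + 1.47*v + 3.26)^2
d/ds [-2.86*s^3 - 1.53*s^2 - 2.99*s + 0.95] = -8.58*s^2 - 3.06*s - 2.99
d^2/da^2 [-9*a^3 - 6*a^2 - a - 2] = -54*a - 12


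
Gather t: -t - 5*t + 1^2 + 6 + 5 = 12 - 6*t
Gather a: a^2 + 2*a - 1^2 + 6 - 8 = a^2 + 2*a - 3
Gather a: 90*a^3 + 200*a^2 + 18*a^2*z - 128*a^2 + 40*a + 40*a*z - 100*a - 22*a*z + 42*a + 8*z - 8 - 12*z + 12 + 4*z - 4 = 90*a^3 + a^2*(18*z + 72) + a*(18*z - 18)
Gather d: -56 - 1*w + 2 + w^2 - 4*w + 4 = w^2 - 5*w - 50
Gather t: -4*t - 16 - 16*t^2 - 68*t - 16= -16*t^2 - 72*t - 32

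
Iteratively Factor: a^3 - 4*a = (a - 2)*(a^2 + 2*a) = (a - 2)*(a + 2)*(a)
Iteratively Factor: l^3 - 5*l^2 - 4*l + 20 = (l + 2)*(l^2 - 7*l + 10) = (l - 2)*(l + 2)*(l - 5)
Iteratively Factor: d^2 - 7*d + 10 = (d - 2)*(d - 5)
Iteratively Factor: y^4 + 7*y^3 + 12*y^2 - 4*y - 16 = (y + 4)*(y^3 + 3*y^2 - 4) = (y + 2)*(y + 4)*(y^2 + y - 2) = (y - 1)*(y + 2)*(y + 4)*(y + 2)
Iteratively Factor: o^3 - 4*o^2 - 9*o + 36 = (o - 3)*(o^2 - o - 12) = (o - 4)*(o - 3)*(o + 3)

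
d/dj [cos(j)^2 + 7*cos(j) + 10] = -(2*cos(j) + 7)*sin(j)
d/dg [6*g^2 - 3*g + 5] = 12*g - 3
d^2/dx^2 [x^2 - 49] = 2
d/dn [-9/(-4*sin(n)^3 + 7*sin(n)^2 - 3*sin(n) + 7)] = 9*(-12*sin(n)^2 + 14*sin(n) - 3)*cos(n)/(4*sin(n)^3 - 7*sin(n)^2 + 3*sin(n) - 7)^2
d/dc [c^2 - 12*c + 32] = 2*c - 12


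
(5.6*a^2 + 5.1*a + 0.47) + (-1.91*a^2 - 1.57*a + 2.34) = 3.69*a^2 + 3.53*a + 2.81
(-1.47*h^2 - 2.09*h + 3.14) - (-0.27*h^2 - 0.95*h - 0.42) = -1.2*h^2 - 1.14*h + 3.56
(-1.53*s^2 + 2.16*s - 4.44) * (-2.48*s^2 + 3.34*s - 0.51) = 3.7944*s^4 - 10.467*s^3 + 19.0059*s^2 - 15.9312*s + 2.2644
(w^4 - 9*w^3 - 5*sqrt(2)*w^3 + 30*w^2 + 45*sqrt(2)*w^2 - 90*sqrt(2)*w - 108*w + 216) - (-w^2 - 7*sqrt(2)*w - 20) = w^4 - 9*w^3 - 5*sqrt(2)*w^3 + 31*w^2 + 45*sqrt(2)*w^2 - 83*sqrt(2)*w - 108*w + 236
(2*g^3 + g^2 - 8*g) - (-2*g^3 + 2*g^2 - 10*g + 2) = 4*g^3 - g^2 + 2*g - 2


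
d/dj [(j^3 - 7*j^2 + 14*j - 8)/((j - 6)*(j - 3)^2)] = (-5*j^3 + 47*j^2 - 144*j + 132)/(j^5 - 21*j^4 + 171*j^3 - 675*j^2 + 1296*j - 972)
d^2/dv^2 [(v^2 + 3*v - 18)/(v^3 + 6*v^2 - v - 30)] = 2*(v^6 + 9*v^5 - 51*v^4 - 537*v^3 - 810*v^2 + 324*v - 2448)/(v^9 + 18*v^8 + 105*v^7 + 90*v^6 - 1185*v^5 - 3042*v^4 + 3779*v^3 + 16110*v^2 - 2700*v - 27000)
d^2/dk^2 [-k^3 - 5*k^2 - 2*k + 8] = -6*k - 10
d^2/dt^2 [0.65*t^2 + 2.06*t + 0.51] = 1.30000000000000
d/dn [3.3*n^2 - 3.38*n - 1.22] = 6.6*n - 3.38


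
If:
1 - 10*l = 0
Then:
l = 1/10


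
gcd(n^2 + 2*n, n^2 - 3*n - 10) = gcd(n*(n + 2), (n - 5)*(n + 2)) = n + 2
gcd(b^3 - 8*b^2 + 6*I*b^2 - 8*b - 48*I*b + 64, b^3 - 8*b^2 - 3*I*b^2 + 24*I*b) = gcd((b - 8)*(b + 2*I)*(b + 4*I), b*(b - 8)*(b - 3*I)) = b - 8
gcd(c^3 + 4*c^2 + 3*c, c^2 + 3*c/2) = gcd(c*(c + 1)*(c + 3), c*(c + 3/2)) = c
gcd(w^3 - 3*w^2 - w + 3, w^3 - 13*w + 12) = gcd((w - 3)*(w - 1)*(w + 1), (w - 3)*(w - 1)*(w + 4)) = w^2 - 4*w + 3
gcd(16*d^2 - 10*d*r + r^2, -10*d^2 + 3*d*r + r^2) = -2*d + r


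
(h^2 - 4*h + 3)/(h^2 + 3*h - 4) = (h - 3)/(h + 4)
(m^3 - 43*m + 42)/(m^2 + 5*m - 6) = (m^2 + m - 42)/(m + 6)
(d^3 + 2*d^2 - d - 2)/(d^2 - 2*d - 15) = (-d^3 - 2*d^2 + d + 2)/(-d^2 + 2*d + 15)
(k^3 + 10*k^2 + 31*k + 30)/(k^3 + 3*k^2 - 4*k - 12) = (k + 5)/(k - 2)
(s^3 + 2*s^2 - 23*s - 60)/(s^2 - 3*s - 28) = (s^2 - 2*s - 15)/(s - 7)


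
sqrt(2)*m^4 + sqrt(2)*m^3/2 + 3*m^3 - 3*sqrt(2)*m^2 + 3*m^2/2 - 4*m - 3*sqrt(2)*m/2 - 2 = (m - sqrt(2))*(m + sqrt(2)/2)*(m + 2*sqrt(2))*(sqrt(2)*m + sqrt(2)/2)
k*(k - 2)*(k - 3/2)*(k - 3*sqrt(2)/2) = k^4 - 7*k^3/2 - 3*sqrt(2)*k^3/2 + 3*k^2 + 21*sqrt(2)*k^2/4 - 9*sqrt(2)*k/2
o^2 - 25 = (o - 5)*(o + 5)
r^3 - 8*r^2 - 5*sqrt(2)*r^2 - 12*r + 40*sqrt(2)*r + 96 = (r - 8)*(r - 6*sqrt(2))*(r + sqrt(2))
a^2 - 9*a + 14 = (a - 7)*(a - 2)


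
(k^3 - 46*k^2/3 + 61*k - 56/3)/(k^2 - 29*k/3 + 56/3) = (3*k^2 - 25*k + 8)/(3*k - 8)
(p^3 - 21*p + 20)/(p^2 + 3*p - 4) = (p^2 + p - 20)/(p + 4)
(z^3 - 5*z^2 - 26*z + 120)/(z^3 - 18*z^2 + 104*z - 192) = (z + 5)/(z - 8)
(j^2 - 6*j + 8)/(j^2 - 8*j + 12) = (j - 4)/(j - 6)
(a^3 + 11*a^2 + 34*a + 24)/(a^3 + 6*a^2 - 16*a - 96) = (a + 1)/(a - 4)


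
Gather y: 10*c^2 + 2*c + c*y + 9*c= 10*c^2 + c*y + 11*c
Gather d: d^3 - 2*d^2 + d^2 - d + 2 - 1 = d^3 - d^2 - d + 1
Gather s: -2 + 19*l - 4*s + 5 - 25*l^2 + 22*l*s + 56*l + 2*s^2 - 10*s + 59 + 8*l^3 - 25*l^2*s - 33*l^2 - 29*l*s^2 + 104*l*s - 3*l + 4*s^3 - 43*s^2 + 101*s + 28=8*l^3 - 58*l^2 + 72*l + 4*s^3 + s^2*(-29*l - 41) + s*(-25*l^2 + 126*l + 87) + 90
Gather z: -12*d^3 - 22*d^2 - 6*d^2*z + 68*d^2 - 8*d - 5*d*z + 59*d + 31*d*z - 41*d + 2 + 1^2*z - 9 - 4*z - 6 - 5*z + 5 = -12*d^3 + 46*d^2 + 10*d + z*(-6*d^2 + 26*d - 8) - 8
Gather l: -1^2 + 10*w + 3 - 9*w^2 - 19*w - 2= -9*w^2 - 9*w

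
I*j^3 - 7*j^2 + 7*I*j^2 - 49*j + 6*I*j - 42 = (j + 6)*(j + 7*I)*(I*j + I)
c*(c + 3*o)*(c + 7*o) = c^3 + 10*c^2*o + 21*c*o^2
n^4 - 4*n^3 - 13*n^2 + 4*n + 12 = (n - 6)*(n - 1)*(n + 1)*(n + 2)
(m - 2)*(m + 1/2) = m^2 - 3*m/2 - 1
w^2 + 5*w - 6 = (w - 1)*(w + 6)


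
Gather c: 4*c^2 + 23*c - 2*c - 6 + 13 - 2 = 4*c^2 + 21*c + 5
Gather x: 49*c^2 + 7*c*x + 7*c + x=49*c^2 + 7*c + x*(7*c + 1)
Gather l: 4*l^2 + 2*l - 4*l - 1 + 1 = 4*l^2 - 2*l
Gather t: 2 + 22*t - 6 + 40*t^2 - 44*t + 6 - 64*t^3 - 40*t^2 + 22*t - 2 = -64*t^3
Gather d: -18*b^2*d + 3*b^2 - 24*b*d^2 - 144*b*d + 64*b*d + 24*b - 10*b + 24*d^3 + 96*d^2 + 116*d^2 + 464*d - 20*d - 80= 3*b^2 + 14*b + 24*d^3 + d^2*(212 - 24*b) + d*(-18*b^2 - 80*b + 444) - 80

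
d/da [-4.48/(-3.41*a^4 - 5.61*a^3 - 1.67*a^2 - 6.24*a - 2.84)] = (-61.1072*a^3 - 75.3984*a^2 - 14.9632*a - 27.9552)/(3.41*a^4 + 5.61*a^3 + 1.67*a^2 + 6.24*a + 2.84)^2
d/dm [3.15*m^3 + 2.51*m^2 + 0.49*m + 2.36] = 9.45*m^2 + 5.02*m + 0.49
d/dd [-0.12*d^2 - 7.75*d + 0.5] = -0.24*d - 7.75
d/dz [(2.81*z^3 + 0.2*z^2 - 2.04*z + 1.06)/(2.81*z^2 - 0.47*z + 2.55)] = (7.8961*z^4 - 2.6414*z^3 + 27.1349*z^2 - 4.9372*z - 4.7038)/(7.8961*z^4 - 2.6414*z^3 + 14.5519*z^2 - 2.397*z + 6.5025)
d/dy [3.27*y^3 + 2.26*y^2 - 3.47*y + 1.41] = 9.81*y^2 + 4.52*y - 3.47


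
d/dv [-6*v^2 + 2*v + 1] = 2 - 12*v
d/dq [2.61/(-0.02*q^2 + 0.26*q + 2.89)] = (0.1044*q - 0.6786)/(-0.02*q^2 + 0.26*q + 2.89)^2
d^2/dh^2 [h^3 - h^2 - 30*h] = 6*h - 2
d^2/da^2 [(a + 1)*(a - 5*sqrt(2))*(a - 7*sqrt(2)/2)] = 6*a - 17*sqrt(2) + 2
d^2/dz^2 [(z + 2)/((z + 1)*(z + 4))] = 2*(z^3 + 6*z^2 + 18*z + 22)/(z^6 + 15*z^5 + 87*z^4 + 245*z^3 + 348*z^2 + 240*z + 64)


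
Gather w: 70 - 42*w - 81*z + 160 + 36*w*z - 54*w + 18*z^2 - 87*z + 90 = w*(36*z - 96) + 18*z^2 - 168*z + 320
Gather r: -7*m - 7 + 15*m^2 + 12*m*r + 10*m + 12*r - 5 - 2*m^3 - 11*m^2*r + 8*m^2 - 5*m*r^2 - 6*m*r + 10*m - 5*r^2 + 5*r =-2*m^3 + 23*m^2 + 13*m + r^2*(-5*m - 5) + r*(-11*m^2 + 6*m + 17) - 12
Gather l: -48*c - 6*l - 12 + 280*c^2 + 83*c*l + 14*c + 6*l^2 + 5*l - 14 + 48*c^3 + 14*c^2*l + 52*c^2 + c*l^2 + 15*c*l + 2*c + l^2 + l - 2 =48*c^3 + 332*c^2 - 32*c + l^2*(c + 7) + l*(14*c^2 + 98*c) - 28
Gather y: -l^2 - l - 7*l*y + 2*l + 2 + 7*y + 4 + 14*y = -l^2 + l + y*(21 - 7*l) + 6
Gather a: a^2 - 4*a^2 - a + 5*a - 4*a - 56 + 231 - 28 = 147 - 3*a^2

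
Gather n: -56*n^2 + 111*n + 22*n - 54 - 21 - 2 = -56*n^2 + 133*n - 77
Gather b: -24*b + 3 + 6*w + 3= -24*b + 6*w + 6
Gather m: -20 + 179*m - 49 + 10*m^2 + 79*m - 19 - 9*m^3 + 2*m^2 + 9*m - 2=-9*m^3 + 12*m^2 + 267*m - 90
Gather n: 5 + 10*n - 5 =10*n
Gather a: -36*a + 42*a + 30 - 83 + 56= 6*a + 3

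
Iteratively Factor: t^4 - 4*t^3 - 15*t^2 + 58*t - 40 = (t - 5)*(t^3 + t^2 - 10*t + 8) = (t - 5)*(t - 2)*(t^2 + 3*t - 4) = (t - 5)*(t - 2)*(t + 4)*(t - 1)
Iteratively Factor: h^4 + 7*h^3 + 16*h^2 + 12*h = (h + 2)*(h^3 + 5*h^2 + 6*h) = h*(h + 2)*(h^2 + 5*h + 6) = h*(h + 2)^2*(h + 3)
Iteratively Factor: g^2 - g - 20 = (g - 5)*(g + 4)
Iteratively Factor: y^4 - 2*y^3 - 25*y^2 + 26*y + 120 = (y - 3)*(y^3 + y^2 - 22*y - 40) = (y - 3)*(y + 2)*(y^2 - y - 20) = (y - 5)*(y - 3)*(y + 2)*(y + 4)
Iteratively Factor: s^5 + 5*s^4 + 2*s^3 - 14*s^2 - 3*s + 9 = (s + 3)*(s^4 + 2*s^3 - 4*s^2 - 2*s + 3) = (s + 1)*(s + 3)*(s^3 + s^2 - 5*s + 3) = (s - 1)*(s + 1)*(s + 3)*(s^2 + 2*s - 3) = (s - 1)*(s + 1)*(s + 3)^2*(s - 1)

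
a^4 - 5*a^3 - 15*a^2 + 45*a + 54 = (a - 6)*(a - 3)*(a + 1)*(a + 3)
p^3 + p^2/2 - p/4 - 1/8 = (p - 1/2)*(p + 1/2)^2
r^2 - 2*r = r*(r - 2)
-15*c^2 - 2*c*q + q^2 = (-5*c + q)*(3*c + q)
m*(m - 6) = m^2 - 6*m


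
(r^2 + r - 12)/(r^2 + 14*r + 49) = (r^2 + r - 12)/(r^2 + 14*r + 49)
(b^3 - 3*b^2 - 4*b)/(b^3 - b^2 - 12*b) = (b + 1)/(b + 3)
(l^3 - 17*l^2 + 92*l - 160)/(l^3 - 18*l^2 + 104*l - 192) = (l - 5)/(l - 6)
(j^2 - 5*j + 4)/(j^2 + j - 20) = (j - 1)/(j + 5)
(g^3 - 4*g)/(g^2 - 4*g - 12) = g*(g - 2)/(g - 6)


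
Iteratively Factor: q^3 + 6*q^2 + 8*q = (q + 4)*(q^2 + 2*q) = (q + 2)*(q + 4)*(q)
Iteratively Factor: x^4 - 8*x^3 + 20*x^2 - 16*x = (x - 2)*(x^3 - 6*x^2 + 8*x) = (x - 2)^2*(x^2 - 4*x) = x*(x - 2)^2*(x - 4)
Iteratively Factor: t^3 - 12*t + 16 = (t - 2)*(t^2 + 2*t - 8) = (t - 2)^2*(t + 4)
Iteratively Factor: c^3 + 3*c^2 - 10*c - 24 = (c + 2)*(c^2 + c - 12) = (c - 3)*(c + 2)*(c + 4)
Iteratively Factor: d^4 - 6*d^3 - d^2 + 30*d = (d - 3)*(d^3 - 3*d^2 - 10*d) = (d - 5)*(d - 3)*(d^2 + 2*d) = (d - 5)*(d - 3)*(d + 2)*(d)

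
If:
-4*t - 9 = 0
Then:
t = -9/4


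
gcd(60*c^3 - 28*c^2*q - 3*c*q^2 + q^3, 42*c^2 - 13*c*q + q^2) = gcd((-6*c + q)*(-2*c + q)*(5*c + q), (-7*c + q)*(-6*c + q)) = -6*c + q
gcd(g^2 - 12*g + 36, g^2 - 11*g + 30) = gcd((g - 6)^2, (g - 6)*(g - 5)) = g - 6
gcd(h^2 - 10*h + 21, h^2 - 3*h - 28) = h - 7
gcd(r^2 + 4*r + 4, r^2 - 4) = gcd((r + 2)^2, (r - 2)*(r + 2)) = r + 2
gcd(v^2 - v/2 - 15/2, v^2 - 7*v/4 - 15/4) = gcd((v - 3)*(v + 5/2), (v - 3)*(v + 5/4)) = v - 3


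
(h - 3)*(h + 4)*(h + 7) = h^3 + 8*h^2 - 5*h - 84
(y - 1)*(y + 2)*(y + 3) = y^3 + 4*y^2 + y - 6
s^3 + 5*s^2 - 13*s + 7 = (s - 1)^2*(s + 7)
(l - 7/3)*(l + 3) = l^2 + 2*l/3 - 7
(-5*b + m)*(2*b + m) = -10*b^2 - 3*b*m + m^2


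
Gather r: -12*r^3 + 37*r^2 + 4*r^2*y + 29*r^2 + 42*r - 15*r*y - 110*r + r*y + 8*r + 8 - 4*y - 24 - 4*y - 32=-12*r^3 + r^2*(4*y + 66) + r*(-14*y - 60) - 8*y - 48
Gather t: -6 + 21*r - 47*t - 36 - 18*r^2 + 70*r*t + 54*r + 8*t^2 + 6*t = -18*r^2 + 75*r + 8*t^2 + t*(70*r - 41) - 42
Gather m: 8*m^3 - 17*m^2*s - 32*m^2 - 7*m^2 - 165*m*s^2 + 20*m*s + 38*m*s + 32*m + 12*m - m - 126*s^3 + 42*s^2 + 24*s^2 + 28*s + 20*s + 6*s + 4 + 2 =8*m^3 + m^2*(-17*s - 39) + m*(-165*s^2 + 58*s + 43) - 126*s^3 + 66*s^2 + 54*s + 6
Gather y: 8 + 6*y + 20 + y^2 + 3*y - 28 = y^2 + 9*y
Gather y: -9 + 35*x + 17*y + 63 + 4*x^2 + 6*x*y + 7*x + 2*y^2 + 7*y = 4*x^2 + 42*x + 2*y^2 + y*(6*x + 24) + 54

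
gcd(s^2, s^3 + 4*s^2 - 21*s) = s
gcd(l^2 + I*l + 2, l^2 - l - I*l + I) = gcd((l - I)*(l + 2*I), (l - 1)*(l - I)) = l - I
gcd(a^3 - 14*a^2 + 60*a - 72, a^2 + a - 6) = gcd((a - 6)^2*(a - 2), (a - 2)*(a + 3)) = a - 2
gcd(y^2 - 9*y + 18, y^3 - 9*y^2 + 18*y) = y^2 - 9*y + 18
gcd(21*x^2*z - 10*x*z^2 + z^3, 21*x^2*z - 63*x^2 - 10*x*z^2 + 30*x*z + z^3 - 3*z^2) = 21*x^2 - 10*x*z + z^2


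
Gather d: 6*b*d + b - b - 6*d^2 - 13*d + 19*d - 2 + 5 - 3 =-6*d^2 + d*(6*b + 6)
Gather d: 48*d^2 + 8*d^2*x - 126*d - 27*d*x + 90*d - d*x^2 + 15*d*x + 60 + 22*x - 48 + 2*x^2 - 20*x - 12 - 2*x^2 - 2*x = d^2*(8*x + 48) + d*(-x^2 - 12*x - 36)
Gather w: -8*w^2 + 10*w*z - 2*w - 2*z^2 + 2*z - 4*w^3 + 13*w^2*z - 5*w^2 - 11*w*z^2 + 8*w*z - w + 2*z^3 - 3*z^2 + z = -4*w^3 + w^2*(13*z - 13) + w*(-11*z^2 + 18*z - 3) + 2*z^3 - 5*z^2 + 3*z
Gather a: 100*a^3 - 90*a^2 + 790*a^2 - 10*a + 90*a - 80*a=100*a^3 + 700*a^2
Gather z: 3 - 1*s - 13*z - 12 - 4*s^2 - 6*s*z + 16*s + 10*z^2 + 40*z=-4*s^2 + 15*s + 10*z^2 + z*(27 - 6*s) - 9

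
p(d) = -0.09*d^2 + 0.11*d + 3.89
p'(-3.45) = 0.73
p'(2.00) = -0.25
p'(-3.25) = 0.70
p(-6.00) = -0.01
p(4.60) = 2.49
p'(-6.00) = 1.19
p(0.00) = 3.89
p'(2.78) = -0.39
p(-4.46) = 1.61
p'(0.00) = 0.11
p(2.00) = 3.75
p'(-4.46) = 0.91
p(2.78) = 3.50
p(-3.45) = 2.44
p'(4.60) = -0.72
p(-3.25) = 2.58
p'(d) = 0.11 - 0.18*d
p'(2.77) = -0.39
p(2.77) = 3.50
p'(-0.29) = 0.16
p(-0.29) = 3.85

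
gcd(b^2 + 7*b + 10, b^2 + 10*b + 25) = b + 5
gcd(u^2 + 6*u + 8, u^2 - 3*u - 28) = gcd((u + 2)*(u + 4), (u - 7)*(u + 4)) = u + 4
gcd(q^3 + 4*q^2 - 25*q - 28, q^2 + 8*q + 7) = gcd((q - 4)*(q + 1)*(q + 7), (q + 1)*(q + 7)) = q^2 + 8*q + 7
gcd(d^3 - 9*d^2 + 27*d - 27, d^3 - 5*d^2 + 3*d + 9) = d^2 - 6*d + 9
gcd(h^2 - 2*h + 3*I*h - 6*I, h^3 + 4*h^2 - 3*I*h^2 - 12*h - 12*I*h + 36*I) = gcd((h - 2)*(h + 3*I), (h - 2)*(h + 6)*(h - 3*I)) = h - 2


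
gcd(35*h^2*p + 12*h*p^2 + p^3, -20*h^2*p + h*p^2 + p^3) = 5*h*p + p^2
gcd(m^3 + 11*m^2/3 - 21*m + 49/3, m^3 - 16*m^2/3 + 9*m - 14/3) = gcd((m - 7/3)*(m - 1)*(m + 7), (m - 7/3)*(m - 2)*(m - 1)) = m^2 - 10*m/3 + 7/3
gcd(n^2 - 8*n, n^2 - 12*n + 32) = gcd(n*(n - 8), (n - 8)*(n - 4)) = n - 8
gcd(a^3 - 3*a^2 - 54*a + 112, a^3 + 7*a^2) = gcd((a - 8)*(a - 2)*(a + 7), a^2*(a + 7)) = a + 7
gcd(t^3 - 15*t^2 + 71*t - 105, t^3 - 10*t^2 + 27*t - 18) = t - 3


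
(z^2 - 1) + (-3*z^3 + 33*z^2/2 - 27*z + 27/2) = -3*z^3 + 35*z^2/2 - 27*z + 25/2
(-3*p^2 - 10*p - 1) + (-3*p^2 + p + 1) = -6*p^2 - 9*p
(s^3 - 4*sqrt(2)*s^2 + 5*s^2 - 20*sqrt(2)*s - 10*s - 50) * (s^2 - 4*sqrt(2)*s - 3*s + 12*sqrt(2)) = s^5 - 8*sqrt(2)*s^4 + 2*s^4 - 16*sqrt(2)*s^3 + 7*s^3 + 44*s^2 + 160*sqrt(2)*s^2 - 330*s + 80*sqrt(2)*s - 600*sqrt(2)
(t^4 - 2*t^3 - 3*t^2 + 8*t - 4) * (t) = t^5 - 2*t^4 - 3*t^3 + 8*t^2 - 4*t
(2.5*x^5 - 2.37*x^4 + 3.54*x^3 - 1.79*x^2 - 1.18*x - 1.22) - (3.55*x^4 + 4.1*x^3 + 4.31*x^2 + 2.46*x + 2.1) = 2.5*x^5 - 5.92*x^4 - 0.56*x^3 - 6.1*x^2 - 3.64*x - 3.32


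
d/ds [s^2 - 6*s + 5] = 2*s - 6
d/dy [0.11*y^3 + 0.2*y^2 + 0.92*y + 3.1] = 0.33*y^2 + 0.4*y + 0.92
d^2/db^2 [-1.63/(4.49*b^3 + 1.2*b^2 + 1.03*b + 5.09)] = ((43.9122*b + 3.912)*(4.49*b^3 + 1.2*b^2 + 1.03*b + 5.09) - 1.63*(13.47*b^2 + 2.4*b + 1.03)*(26.94*b^2 + 4.8*b + 2.06))/(4.49*b^3 + 1.2*b^2 + 1.03*b + 5.09)^3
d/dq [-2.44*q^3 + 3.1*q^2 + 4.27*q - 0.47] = -7.32*q^2 + 6.2*q + 4.27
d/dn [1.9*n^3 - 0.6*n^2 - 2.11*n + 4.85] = 5.7*n^2 - 1.2*n - 2.11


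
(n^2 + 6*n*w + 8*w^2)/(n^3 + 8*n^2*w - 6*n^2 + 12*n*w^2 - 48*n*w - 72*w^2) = (n + 4*w)/(n^2 + 6*n*w - 6*n - 36*w)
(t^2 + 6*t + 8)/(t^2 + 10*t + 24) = (t + 2)/(t + 6)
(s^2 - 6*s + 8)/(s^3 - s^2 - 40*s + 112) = (s - 2)/(s^2 + 3*s - 28)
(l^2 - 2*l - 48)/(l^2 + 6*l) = (l - 8)/l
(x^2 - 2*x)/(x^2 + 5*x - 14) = x/(x + 7)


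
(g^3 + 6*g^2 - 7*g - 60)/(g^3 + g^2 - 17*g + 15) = (g + 4)/(g - 1)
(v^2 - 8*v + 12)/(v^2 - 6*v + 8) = (v - 6)/(v - 4)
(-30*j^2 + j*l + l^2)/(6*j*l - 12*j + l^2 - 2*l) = (-5*j + l)/(l - 2)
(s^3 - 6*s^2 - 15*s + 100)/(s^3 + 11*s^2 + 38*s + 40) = (s^2 - 10*s + 25)/(s^2 + 7*s + 10)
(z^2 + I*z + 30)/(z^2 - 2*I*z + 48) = (z - 5*I)/(z - 8*I)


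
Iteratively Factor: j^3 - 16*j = (j)*(j^2 - 16) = j*(j + 4)*(j - 4)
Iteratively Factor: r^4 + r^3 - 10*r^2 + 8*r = (r)*(r^3 + r^2 - 10*r + 8) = r*(r - 1)*(r^2 + 2*r - 8) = r*(r - 2)*(r - 1)*(r + 4)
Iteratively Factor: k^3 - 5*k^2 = (k)*(k^2 - 5*k) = k^2*(k - 5)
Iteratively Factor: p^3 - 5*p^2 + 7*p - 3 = (p - 3)*(p^2 - 2*p + 1) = (p - 3)*(p - 1)*(p - 1)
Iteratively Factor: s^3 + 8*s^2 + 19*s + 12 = (s + 1)*(s^2 + 7*s + 12) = (s + 1)*(s + 3)*(s + 4)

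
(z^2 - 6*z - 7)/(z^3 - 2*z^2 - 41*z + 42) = (z + 1)/(z^2 + 5*z - 6)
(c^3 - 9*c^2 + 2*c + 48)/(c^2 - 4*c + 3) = (c^2 - 6*c - 16)/(c - 1)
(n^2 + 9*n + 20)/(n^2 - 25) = (n + 4)/(n - 5)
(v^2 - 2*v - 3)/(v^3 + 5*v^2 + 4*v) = (v - 3)/(v*(v + 4))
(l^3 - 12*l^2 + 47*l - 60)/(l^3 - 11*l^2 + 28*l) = (l^2 - 8*l + 15)/(l*(l - 7))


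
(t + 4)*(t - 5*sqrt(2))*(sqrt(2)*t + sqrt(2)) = sqrt(2)*t^3 - 10*t^2 + 5*sqrt(2)*t^2 - 50*t + 4*sqrt(2)*t - 40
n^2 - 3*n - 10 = (n - 5)*(n + 2)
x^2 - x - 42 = (x - 7)*(x + 6)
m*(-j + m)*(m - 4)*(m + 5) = -j*m^3 - j*m^2 + 20*j*m + m^4 + m^3 - 20*m^2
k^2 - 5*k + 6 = (k - 3)*(k - 2)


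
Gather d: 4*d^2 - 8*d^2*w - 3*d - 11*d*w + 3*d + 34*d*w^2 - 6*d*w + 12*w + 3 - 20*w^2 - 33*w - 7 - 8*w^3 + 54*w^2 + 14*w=d^2*(4 - 8*w) + d*(34*w^2 - 17*w) - 8*w^3 + 34*w^2 - 7*w - 4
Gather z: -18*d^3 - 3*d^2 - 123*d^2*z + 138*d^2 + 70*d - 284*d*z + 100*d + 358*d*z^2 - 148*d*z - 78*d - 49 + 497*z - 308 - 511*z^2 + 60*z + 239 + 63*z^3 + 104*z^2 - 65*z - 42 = -18*d^3 + 135*d^2 + 92*d + 63*z^3 + z^2*(358*d - 407) + z*(-123*d^2 - 432*d + 492) - 160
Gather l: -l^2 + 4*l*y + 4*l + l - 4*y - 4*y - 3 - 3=-l^2 + l*(4*y + 5) - 8*y - 6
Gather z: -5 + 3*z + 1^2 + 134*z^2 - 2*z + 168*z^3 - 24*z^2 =168*z^3 + 110*z^2 + z - 4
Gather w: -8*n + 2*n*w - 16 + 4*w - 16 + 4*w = -8*n + w*(2*n + 8) - 32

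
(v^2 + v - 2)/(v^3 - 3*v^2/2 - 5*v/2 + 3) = 2*(v + 2)/(2*v^2 - v - 6)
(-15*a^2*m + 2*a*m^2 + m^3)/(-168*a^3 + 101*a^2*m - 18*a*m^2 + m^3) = m*(5*a + m)/(56*a^2 - 15*a*m + m^2)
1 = 1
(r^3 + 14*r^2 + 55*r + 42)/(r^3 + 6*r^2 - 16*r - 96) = (r^2 + 8*r + 7)/(r^2 - 16)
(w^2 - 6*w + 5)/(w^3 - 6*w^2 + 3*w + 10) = (w - 1)/(w^2 - w - 2)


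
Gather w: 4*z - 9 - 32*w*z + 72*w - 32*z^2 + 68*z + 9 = w*(72 - 32*z) - 32*z^2 + 72*z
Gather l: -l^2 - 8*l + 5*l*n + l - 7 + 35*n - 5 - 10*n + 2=-l^2 + l*(5*n - 7) + 25*n - 10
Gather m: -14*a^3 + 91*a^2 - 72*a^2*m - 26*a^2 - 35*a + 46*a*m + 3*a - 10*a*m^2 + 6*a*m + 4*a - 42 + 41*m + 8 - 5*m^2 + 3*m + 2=-14*a^3 + 65*a^2 - 28*a + m^2*(-10*a - 5) + m*(-72*a^2 + 52*a + 44) - 32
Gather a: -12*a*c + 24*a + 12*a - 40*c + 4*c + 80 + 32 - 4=a*(36 - 12*c) - 36*c + 108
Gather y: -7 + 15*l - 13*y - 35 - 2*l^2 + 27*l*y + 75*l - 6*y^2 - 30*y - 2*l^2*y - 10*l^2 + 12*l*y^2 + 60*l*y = -12*l^2 + 90*l + y^2*(12*l - 6) + y*(-2*l^2 + 87*l - 43) - 42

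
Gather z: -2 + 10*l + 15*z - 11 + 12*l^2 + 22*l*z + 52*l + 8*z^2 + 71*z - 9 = 12*l^2 + 62*l + 8*z^2 + z*(22*l + 86) - 22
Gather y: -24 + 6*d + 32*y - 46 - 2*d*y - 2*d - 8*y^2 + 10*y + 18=4*d - 8*y^2 + y*(42 - 2*d) - 52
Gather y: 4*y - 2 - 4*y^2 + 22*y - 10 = -4*y^2 + 26*y - 12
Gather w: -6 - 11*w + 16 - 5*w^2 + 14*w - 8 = -5*w^2 + 3*w + 2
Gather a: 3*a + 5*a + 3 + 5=8*a + 8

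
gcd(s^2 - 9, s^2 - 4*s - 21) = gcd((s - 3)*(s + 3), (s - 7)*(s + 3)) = s + 3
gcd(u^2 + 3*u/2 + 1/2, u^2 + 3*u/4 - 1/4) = u + 1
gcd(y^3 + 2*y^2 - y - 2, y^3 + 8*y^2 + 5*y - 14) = y^2 + y - 2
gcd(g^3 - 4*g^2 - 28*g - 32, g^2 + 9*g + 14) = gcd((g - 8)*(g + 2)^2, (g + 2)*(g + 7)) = g + 2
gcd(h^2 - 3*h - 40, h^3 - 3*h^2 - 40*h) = h^2 - 3*h - 40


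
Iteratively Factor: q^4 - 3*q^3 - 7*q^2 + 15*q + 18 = (q + 1)*(q^3 - 4*q^2 - 3*q + 18) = (q - 3)*(q + 1)*(q^2 - q - 6) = (q - 3)^2*(q + 1)*(q + 2)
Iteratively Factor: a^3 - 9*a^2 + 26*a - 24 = (a - 2)*(a^2 - 7*a + 12) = (a - 4)*(a - 2)*(a - 3)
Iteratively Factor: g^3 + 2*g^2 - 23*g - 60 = (g - 5)*(g^2 + 7*g + 12) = (g - 5)*(g + 3)*(g + 4)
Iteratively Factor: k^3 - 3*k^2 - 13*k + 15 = (k + 3)*(k^2 - 6*k + 5) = (k - 5)*(k + 3)*(k - 1)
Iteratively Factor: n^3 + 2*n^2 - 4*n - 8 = (n + 2)*(n^2 - 4) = (n - 2)*(n + 2)*(n + 2)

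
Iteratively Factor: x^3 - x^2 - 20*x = (x - 5)*(x^2 + 4*x) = x*(x - 5)*(x + 4)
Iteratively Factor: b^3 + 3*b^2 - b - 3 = (b + 3)*(b^2 - 1) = (b - 1)*(b + 3)*(b + 1)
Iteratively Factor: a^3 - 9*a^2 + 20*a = (a - 5)*(a^2 - 4*a) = (a - 5)*(a - 4)*(a)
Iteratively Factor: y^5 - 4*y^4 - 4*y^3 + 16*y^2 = (y)*(y^4 - 4*y^3 - 4*y^2 + 16*y) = y*(y - 2)*(y^3 - 2*y^2 - 8*y) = y*(y - 2)*(y + 2)*(y^2 - 4*y) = y^2*(y - 2)*(y + 2)*(y - 4)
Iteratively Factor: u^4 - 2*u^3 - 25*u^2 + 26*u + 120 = (u - 5)*(u^3 + 3*u^2 - 10*u - 24) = (u - 5)*(u + 2)*(u^2 + u - 12) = (u - 5)*(u + 2)*(u + 4)*(u - 3)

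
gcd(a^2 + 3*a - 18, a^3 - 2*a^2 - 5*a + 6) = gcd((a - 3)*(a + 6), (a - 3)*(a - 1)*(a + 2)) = a - 3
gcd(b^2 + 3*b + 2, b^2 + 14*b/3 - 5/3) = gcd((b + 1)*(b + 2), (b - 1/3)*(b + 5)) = 1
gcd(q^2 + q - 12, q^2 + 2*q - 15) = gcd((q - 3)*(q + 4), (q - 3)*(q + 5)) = q - 3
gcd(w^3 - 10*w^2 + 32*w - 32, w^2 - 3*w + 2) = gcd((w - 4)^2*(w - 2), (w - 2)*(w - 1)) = w - 2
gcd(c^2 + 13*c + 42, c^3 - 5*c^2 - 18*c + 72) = 1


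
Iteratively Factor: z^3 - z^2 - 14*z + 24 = (z - 3)*(z^2 + 2*z - 8) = (z - 3)*(z - 2)*(z + 4)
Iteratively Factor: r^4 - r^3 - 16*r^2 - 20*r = (r - 5)*(r^3 + 4*r^2 + 4*r) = r*(r - 5)*(r^2 + 4*r + 4) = r*(r - 5)*(r + 2)*(r + 2)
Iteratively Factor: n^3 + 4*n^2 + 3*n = (n + 1)*(n^2 + 3*n) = n*(n + 1)*(n + 3)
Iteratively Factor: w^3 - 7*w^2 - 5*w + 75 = (w - 5)*(w^2 - 2*w - 15) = (w - 5)*(w + 3)*(w - 5)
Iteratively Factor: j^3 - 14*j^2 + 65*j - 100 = (j - 4)*(j^2 - 10*j + 25) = (j - 5)*(j - 4)*(j - 5)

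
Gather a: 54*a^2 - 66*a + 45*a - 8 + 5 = 54*a^2 - 21*a - 3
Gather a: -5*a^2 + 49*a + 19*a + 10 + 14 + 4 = -5*a^2 + 68*a + 28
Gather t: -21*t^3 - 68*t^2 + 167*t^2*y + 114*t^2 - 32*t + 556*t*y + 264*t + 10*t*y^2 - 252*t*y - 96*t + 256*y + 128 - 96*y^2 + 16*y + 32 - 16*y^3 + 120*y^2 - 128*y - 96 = -21*t^3 + t^2*(167*y + 46) + t*(10*y^2 + 304*y + 136) - 16*y^3 + 24*y^2 + 144*y + 64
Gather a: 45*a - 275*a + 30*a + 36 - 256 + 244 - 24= -200*a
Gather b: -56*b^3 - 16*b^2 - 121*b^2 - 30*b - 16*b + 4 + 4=-56*b^3 - 137*b^2 - 46*b + 8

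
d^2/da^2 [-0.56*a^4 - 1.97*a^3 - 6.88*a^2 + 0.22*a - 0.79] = -6.72*a^2 - 11.82*a - 13.76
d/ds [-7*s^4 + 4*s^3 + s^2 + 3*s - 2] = -28*s^3 + 12*s^2 + 2*s + 3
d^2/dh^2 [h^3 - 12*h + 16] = 6*h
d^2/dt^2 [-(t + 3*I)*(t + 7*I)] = -2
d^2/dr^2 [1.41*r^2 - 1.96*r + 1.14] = 2.82000000000000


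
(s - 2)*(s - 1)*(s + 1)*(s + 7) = s^4 + 5*s^3 - 15*s^2 - 5*s + 14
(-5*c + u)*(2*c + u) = -10*c^2 - 3*c*u + u^2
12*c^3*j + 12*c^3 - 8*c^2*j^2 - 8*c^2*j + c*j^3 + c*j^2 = (-6*c + j)*(-2*c + j)*(c*j + c)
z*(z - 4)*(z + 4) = z^3 - 16*z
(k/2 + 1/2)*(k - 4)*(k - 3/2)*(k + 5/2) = k^4/2 - k^3 - 43*k^2/8 + 29*k/8 + 15/2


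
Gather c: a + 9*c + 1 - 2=a + 9*c - 1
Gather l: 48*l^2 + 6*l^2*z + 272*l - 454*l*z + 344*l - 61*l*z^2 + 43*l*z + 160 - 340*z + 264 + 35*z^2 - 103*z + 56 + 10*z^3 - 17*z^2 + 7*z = l^2*(6*z + 48) + l*(-61*z^2 - 411*z + 616) + 10*z^3 + 18*z^2 - 436*z + 480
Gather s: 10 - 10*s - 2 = 8 - 10*s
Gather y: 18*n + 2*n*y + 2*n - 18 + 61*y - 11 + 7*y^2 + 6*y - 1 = 20*n + 7*y^2 + y*(2*n + 67) - 30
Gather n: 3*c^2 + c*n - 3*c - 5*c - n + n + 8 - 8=3*c^2 + c*n - 8*c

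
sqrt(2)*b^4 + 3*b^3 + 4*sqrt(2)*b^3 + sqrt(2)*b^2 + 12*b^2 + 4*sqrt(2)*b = b*(b + 4)*(b + sqrt(2))*(sqrt(2)*b + 1)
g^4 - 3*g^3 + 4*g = g*(g - 2)^2*(g + 1)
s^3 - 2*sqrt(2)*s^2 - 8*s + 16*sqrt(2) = (s - 2*sqrt(2))^2*(s + 2*sqrt(2))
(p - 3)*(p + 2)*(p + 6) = p^3 + 5*p^2 - 12*p - 36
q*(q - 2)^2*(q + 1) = q^4 - 3*q^3 + 4*q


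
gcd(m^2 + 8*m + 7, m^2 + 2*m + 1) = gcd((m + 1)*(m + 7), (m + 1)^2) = m + 1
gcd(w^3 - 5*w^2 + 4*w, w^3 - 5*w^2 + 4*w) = w^3 - 5*w^2 + 4*w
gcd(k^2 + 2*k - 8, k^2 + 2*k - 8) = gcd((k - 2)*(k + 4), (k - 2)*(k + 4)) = k^2 + 2*k - 8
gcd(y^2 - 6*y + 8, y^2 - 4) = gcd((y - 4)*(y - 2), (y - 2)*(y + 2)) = y - 2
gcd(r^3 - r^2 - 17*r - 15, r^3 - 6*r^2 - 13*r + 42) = r + 3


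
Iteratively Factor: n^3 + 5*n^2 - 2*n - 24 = (n + 4)*(n^2 + n - 6) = (n + 3)*(n + 4)*(n - 2)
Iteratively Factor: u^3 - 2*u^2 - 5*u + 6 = (u - 1)*(u^2 - u - 6) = (u - 1)*(u + 2)*(u - 3)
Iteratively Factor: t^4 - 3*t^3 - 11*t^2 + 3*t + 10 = (t + 1)*(t^3 - 4*t^2 - 7*t + 10) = (t - 1)*(t + 1)*(t^2 - 3*t - 10) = (t - 5)*(t - 1)*(t + 1)*(t + 2)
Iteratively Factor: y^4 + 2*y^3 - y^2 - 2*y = (y - 1)*(y^3 + 3*y^2 + 2*y) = y*(y - 1)*(y^2 + 3*y + 2) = y*(y - 1)*(y + 2)*(y + 1)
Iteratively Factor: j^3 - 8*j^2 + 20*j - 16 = (j - 2)*(j^2 - 6*j + 8) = (j - 4)*(j - 2)*(j - 2)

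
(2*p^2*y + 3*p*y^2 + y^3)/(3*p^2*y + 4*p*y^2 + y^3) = (2*p + y)/(3*p + y)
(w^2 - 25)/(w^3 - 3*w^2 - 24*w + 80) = (w - 5)/(w^2 - 8*w + 16)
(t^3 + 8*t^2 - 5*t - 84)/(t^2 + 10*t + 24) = (t^2 + 4*t - 21)/(t + 6)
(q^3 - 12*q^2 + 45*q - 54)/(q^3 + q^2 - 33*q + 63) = (q - 6)/(q + 7)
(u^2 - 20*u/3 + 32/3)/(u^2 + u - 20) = (u - 8/3)/(u + 5)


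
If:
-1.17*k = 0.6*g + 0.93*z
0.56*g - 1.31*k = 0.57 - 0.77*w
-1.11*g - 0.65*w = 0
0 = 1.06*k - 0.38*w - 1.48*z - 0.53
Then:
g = -22.49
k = 12.53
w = 38.41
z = -1.25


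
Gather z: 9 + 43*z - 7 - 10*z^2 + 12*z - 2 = -10*z^2 + 55*z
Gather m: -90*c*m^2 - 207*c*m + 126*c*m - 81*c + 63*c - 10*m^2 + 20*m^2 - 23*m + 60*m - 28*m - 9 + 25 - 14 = -18*c + m^2*(10 - 90*c) + m*(9 - 81*c) + 2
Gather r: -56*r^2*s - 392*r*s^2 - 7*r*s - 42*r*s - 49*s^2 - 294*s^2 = -56*r^2*s + r*(-392*s^2 - 49*s) - 343*s^2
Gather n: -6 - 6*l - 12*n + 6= -6*l - 12*n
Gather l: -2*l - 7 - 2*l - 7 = -4*l - 14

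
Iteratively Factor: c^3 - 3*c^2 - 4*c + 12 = (c + 2)*(c^2 - 5*c + 6) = (c - 3)*(c + 2)*(c - 2)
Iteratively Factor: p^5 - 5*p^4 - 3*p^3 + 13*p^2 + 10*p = (p + 1)*(p^4 - 6*p^3 + 3*p^2 + 10*p) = (p + 1)^2*(p^3 - 7*p^2 + 10*p) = (p - 2)*(p + 1)^2*(p^2 - 5*p) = (p - 5)*(p - 2)*(p + 1)^2*(p)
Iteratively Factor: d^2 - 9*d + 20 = (d - 4)*(d - 5)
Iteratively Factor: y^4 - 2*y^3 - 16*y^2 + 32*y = (y)*(y^3 - 2*y^2 - 16*y + 32) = y*(y - 2)*(y^2 - 16) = y*(y - 2)*(y + 4)*(y - 4)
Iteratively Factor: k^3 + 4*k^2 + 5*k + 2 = (k + 1)*(k^2 + 3*k + 2) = (k + 1)*(k + 2)*(k + 1)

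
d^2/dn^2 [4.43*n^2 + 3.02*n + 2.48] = 8.86000000000000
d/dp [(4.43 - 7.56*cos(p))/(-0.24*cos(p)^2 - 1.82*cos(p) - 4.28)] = (1.8144*cos(p)^2 - 2.1264*cos(p) - 40.4194)*sin(p)/(0.0576*cos(p)^4 + 0.8736*cos(p)^3 + 5.3668*cos(p)^2 + 15.5792*cos(p) + 18.3184)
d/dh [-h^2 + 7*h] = 7 - 2*h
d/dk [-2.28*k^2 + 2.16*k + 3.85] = 2.16 - 4.56*k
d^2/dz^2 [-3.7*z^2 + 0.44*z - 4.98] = -7.40000000000000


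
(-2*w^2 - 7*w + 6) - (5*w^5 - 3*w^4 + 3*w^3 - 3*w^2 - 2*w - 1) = -5*w^5 + 3*w^4 - 3*w^3 + w^2 - 5*w + 7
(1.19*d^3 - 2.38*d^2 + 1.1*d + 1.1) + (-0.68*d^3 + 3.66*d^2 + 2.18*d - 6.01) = 0.51*d^3 + 1.28*d^2 + 3.28*d - 4.91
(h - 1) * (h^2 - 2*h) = h^3 - 3*h^2 + 2*h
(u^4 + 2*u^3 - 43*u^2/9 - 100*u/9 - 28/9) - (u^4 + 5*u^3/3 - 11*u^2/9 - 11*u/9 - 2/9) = u^3/3 - 32*u^2/9 - 89*u/9 - 26/9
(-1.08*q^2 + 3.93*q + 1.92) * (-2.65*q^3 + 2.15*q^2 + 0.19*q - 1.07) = 2.862*q^5 - 12.7365*q^4 + 3.1563*q^3 + 6.0303*q^2 - 3.8403*q - 2.0544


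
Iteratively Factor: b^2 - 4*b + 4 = (b - 2)*(b - 2)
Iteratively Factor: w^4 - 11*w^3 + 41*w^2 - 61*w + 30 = (w - 2)*(w^3 - 9*w^2 + 23*w - 15) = (w - 3)*(w - 2)*(w^2 - 6*w + 5) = (w - 5)*(w - 3)*(w - 2)*(w - 1)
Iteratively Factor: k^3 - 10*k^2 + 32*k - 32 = (k - 2)*(k^2 - 8*k + 16) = (k - 4)*(k - 2)*(k - 4)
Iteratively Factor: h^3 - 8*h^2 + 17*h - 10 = (h - 1)*(h^2 - 7*h + 10) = (h - 2)*(h - 1)*(h - 5)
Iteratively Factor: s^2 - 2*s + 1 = (s - 1)*(s - 1)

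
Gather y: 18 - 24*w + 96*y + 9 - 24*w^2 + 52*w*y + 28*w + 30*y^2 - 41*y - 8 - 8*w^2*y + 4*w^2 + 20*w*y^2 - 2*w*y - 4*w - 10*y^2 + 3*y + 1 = -20*w^2 + y^2*(20*w + 20) + y*(-8*w^2 + 50*w + 58) + 20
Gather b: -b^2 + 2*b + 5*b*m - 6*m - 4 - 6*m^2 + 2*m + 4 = -b^2 + b*(5*m + 2) - 6*m^2 - 4*m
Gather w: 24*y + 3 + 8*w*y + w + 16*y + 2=w*(8*y + 1) + 40*y + 5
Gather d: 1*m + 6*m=7*m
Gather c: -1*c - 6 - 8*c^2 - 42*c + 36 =-8*c^2 - 43*c + 30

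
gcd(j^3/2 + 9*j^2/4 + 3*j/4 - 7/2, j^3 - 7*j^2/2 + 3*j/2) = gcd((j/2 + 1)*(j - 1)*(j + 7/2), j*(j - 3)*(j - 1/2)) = 1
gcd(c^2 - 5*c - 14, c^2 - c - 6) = c + 2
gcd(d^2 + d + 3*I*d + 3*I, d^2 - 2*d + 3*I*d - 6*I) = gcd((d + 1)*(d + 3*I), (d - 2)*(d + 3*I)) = d + 3*I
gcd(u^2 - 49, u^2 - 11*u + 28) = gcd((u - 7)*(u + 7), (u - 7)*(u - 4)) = u - 7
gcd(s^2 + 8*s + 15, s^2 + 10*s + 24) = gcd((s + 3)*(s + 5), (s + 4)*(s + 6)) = 1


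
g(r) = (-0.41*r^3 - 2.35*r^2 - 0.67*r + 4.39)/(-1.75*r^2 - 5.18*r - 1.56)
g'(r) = (3.5*r + 5.18)*(-0.41*r^3 - 2.35*r^2 - 0.67*r + 4.39)/(-1.75*r^2 - 5.18*r - 1.56)^2 + (-1.23*r^2 - 4.7*r - 0.67)/(-1.75*r^2 - 5.18*r - 1.56)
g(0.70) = -0.43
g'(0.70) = 1.30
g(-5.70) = -0.27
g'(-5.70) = 0.34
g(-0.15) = -5.40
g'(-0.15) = 30.54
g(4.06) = 1.25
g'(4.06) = 0.31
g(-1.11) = 1.38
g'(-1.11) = 2.37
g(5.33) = 1.62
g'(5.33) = 0.28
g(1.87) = 0.45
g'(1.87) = 0.49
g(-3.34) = 1.14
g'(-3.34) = 1.62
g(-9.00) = -1.23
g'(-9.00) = 0.26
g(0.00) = -2.81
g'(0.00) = 9.77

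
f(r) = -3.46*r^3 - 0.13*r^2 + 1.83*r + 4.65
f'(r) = -10.38*r^2 - 0.26*r + 1.83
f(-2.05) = 30.16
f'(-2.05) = -41.26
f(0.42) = 5.14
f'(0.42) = -0.11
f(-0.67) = 4.41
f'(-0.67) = -2.66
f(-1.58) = 15.08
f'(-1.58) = -23.67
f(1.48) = -4.14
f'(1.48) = -21.29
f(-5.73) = 640.83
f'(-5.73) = -337.49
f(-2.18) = 35.89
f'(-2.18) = -46.93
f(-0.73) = 4.59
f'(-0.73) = -3.51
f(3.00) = -84.45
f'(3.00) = -92.37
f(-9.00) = 2499.99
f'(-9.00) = -836.61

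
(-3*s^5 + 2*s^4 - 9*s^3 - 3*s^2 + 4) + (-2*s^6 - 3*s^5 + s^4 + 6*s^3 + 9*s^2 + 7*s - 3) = -2*s^6 - 6*s^5 + 3*s^4 - 3*s^3 + 6*s^2 + 7*s + 1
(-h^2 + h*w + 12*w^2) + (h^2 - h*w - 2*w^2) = 10*w^2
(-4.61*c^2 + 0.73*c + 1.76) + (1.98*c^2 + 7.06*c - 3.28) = -2.63*c^2 + 7.79*c - 1.52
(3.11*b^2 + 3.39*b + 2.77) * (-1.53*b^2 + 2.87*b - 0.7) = -4.7583*b^4 + 3.739*b^3 + 3.3142*b^2 + 5.5769*b - 1.939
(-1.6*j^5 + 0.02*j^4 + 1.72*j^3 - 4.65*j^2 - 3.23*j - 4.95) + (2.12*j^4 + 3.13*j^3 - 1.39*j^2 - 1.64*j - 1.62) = -1.6*j^5 + 2.14*j^4 + 4.85*j^3 - 6.04*j^2 - 4.87*j - 6.57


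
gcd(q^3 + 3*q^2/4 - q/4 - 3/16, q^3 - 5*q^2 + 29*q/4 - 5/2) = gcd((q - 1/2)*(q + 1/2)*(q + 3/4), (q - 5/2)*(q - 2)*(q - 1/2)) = q - 1/2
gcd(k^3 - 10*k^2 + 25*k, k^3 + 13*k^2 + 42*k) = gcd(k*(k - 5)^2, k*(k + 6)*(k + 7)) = k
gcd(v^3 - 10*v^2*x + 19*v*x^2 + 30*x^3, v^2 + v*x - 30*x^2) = -v + 5*x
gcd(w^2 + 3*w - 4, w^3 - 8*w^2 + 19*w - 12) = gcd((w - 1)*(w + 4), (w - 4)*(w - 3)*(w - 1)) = w - 1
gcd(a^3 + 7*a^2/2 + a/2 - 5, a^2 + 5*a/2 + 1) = a + 2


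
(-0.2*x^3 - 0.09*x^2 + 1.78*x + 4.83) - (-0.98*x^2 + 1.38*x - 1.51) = -0.2*x^3 + 0.89*x^2 + 0.4*x + 6.34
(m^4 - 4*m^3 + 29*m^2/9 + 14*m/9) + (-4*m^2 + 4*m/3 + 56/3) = m^4 - 4*m^3 - 7*m^2/9 + 26*m/9 + 56/3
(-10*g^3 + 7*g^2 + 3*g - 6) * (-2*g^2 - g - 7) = 20*g^5 - 4*g^4 + 57*g^3 - 40*g^2 - 15*g + 42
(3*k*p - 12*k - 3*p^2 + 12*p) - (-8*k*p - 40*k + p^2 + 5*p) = 11*k*p + 28*k - 4*p^2 + 7*p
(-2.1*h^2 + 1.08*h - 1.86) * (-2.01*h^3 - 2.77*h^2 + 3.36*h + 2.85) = 4.221*h^5 + 3.6462*h^4 - 6.309*h^3 + 2.796*h^2 - 3.1716*h - 5.301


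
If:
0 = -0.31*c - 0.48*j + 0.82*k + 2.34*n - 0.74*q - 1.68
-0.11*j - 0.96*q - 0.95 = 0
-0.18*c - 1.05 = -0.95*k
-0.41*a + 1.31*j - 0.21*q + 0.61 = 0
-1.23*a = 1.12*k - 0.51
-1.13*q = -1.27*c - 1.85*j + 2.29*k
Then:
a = -1.30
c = 4.08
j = -1.01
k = 1.88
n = 0.12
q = -0.87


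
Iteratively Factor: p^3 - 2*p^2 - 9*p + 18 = (p - 3)*(p^2 + p - 6) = (p - 3)*(p + 3)*(p - 2)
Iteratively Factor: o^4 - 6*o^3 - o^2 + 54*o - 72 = (o - 4)*(o^3 - 2*o^2 - 9*o + 18) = (o - 4)*(o - 3)*(o^2 + o - 6) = (o - 4)*(o - 3)*(o + 3)*(o - 2)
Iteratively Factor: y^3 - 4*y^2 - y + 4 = (y + 1)*(y^2 - 5*y + 4) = (y - 4)*(y + 1)*(y - 1)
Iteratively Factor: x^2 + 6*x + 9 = (x + 3)*(x + 3)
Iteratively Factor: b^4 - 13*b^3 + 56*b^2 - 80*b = (b - 5)*(b^3 - 8*b^2 + 16*b) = (b - 5)*(b - 4)*(b^2 - 4*b) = (b - 5)*(b - 4)^2*(b)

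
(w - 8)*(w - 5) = w^2 - 13*w + 40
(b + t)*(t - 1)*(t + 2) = b*t^2 + b*t - 2*b + t^3 + t^2 - 2*t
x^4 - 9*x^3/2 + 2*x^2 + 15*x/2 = x*(x - 3)*(x - 5/2)*(x + 1)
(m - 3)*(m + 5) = m^2 + 2*m - 15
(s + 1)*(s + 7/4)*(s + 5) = s^3 + 31*s^2/4 + 31*s/2 + 35/4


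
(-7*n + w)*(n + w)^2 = -7*n^3 - 13*n^2*w - 5*n*w^2 + w^3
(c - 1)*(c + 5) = c^2 + 4*c - 5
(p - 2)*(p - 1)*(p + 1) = p^3 - 2*p^2 - p + 2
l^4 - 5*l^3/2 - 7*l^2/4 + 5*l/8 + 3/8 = (l - 3)*(l - 1/2)*(l + 1/2)^2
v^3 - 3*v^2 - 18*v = v*(v - 6)*(v + 3)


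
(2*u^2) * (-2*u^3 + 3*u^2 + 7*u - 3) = -4*u^5 + 6*u^4 + 14*u^3 - 6*u^2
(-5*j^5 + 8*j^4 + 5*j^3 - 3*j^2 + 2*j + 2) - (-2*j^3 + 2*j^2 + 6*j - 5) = -5*j^5 + 8*j^4 + 7*j^3 - 5*j^2 - 4*j + 7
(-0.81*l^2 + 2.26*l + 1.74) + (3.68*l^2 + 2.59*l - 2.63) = 2.87*l^2 + 4.85*l - 0.89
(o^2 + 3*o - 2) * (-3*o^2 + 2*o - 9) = -3*o^4 - 7*o^3 + 3*o^2 - 31*o + 18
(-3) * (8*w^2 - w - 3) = -24*w^2 + 3*w + 9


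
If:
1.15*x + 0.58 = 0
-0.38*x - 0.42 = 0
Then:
No Solution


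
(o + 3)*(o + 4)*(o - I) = o^3 + 7*o^2 - I*o^2 + 12*o - 7*I*o - 12*I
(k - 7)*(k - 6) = k^2 - 13*k + 42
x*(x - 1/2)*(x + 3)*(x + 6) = x^4 + 17*x^3/2 + 27*x^2/2 - 9*x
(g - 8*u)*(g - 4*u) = g^2 - 12*g*u + 32*u^2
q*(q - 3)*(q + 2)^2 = q^4 + q^3 - 8*q^2 - 12*q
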